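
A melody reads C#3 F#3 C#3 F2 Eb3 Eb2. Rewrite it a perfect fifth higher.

A perfect fifth up from C#3 gives G#3.
F#3 up a perfect fifth is C#4.
C#3: a fifth up reaches G, and 7 semitones makes it G#3.
A perfect fifth up from F2 gives C3.
Eb3 up a perfect fifth is Bb3.
A perfect fifth up from Eb2 gives Bb2.

G#3 C#4 G#3 C3 Bb3 Bb2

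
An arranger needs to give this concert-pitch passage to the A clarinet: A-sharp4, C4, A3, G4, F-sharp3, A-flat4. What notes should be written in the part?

C#5 Eb4 C4 Bb4 A3 Cb5

The A clarinet sounds a minor third below written, so the written part must be a minor third above concert — transpose each note up.
A#4 → C#5
C4 → Eb4
A3 → C4
G4 → Bb4
F#3 → A3
Ab4 → Cb5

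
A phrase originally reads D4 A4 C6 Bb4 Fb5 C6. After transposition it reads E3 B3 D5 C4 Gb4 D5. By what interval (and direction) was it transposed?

down a minor seventh

Take the first pair: D4 → E3. D to E spans 7 letter names, so the interval is some kind of seventh.
E3 to D4 is 10 semitones, which makes it a minor seventh; the second version is lower, so the direction is down.
Checking another pair — C6 → D5 — gives the same interval.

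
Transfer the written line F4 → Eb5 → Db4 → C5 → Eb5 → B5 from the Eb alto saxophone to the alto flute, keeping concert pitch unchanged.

First find concert pitch: the Eb alto saxophone sounds a major sixth below written, so F4 Eb5 Db4 C5 Eb5 B5 sounds Ab3 Gb4 Fb3 Eb4 Gb4 D5.
Then write for alto flute: it sounds a perfect fourth below written, so the part must be a perfect fourth above concert.
Ab3 → Db4
Gb4 → Cb5
Fb3 → Bbb3
Eb4 → Ab4
Gb4 → Cb5
D5 → G5

Db4 Cb5 Bbb3 Ab4 Cb5 G5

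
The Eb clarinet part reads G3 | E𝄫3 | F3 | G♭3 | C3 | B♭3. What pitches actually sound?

Bb3 Gbb3 Ab3 Bbb3 Eb3 Db4

The Eb clarinet sounds a minor third above written, so transpose each written note up a minor third.
G3 becomes Bb3
Ebb3 becomes Gbb3
F3 becomes Ab3
Gb3 becomes Bbb3
C3 becomes Eb3
Bb3 becomes Db4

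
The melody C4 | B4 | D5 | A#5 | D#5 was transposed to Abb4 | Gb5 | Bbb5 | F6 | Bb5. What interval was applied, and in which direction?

up a diminished sixth

From C4 to Abb4 is 6 letter names — a sixth of some quality.
C4 to Abb4 is 7 semitones, which makes it a diminished sixth; the second version is higher, so the direction is up.
Checking another pair — D#5 → Bb5 — gives the same interval.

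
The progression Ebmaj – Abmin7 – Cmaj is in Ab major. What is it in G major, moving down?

Ab major down to G major is a minor second; each chord root moves by that interval while the quality stays the same.
Ebmaj: root Eb down a minor second → D, giving Dmaj.
Abmin7: root Ab down a minor second → G, giving Gmin7.
Cmaj: root C down a minor second → B, giving Bmaj.

Dmaj Gmin7 Bmaj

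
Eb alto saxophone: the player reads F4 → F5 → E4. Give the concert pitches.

Ab3 Ab4 G3

The Eb alto saxophone sounds a major sixth below written, so transpose each written note down a major sixth.
F4 becomes Ab3
F5 becomes Ab4
E4 becomes G3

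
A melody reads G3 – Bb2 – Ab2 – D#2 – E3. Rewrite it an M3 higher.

G3 → B3
Bb2 → D3
Ab2 → C3
D#2 → F##2
E3 → G#3

B3 D3 C3 F##2 G#3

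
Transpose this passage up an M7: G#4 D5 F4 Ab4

F##5 C#6 E5 G5

G#4 up a major seventh is F##5.
D5: a seventh up reaches C, and 11 semitones makes it C#6.
F4 up a major seventh is E5.
A major seventh up from Ab4 gives G5.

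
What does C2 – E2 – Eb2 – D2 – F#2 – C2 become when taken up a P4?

F2 A2 Ab2 G2 B2 F2

C2 becomes F2
E2 becomes A2
Eb2 becomes Ab2
D2 becomes G2
F#2 becomes B2
C2 becomes F2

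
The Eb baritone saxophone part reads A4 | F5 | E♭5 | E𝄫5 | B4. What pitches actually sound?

The Eb baritone saxophone sounds a major thirteenth below written, so transpose each written note down a major thirteenth.
A4 gives C3
F5 gives Ab3
Eb5 gives Gb3
Ebb5 gives Gbb3
B4 gives D3

C3 Ab3 Gb3 Gbb3 D3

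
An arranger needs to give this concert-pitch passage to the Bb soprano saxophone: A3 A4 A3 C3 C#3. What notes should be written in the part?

B3 B4 B3 D3 D#3

The Bb soprano saxophone sounds a major second below written, so the written part must be a major second above concert — transpose each note up.
A3 -> B3
A4 -> B4
A3 -> B3
C3 -> D3
C#3 -> D#3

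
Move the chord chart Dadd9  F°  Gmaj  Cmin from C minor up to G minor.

Aadd9 C° Dmaj Gmin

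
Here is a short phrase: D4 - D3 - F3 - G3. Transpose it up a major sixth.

B4 B3 D4 E4

D4 → B4
D3 → B3
F3 → D4
G3 → E4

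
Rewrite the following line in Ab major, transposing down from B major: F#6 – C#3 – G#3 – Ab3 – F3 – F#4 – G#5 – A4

B major to Ab major down is an augmented second, so every note moves down by that interval.
F#6 to Eb6
C#3 to Bb2
G#3 to F3
Ab3 to Gbb3
F3 to Ebb3
F#4 to Eb4
G#5 to F5
A4 to Gb4

Eb6 Bb2 F3 Gbb3 Ebb3 Eb4 F5 Gb4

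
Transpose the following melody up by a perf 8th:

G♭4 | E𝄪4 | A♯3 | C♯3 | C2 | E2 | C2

Gb4 -> Gb5
E##4 -> E##5
A#3 -> A#4
C#3 -> C#4
C2 -> C3
E2 -> E3
C2 -> C3

Gb5 E##5 A#4 C#4 C3 E3 C3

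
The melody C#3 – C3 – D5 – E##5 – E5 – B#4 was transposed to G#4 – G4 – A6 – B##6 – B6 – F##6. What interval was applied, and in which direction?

up a perfect twelfth

From C#3 to G#4 is 12 letter names — a twelfth of some quality.
C#3 to G#4 is 19 semitones, which makes it a perfect twelfth; the second version is higher, so the direction is up.
Checking another pair — B#4 → F##6 — gives the same interval.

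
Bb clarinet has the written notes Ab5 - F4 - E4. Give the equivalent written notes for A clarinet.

First find concert pitch: the Bb clarinet sounds a major second below written, so Ab5 F4 E4 sounds Gb5 Eb4 D4.
Then write for A clarinet: it sounds a minor third below written, so the part must be a minor third above concert.
Gb5 → Bbb5
Eb4 → Gb4
D4 → F4

Bbb5 Gb4 F4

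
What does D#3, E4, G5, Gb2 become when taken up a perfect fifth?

A#3 B4 D6 Db3

D#3: a fifth up reaches A, and 7 semitones makes it A#3.
E4: a fifth up reaches B, and 7 semitones makes it B4.
A perfect fifth up from G5 gives D6.
A perfect fifth up from Gb2 gives Db3.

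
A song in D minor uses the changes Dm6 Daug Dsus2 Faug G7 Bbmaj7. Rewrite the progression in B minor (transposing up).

Bm6 Baug Bsus2 Daug E7 Gmaj7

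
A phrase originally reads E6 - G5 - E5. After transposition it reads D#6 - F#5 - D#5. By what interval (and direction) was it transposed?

down a minor second

Take the first pair: E6 → D#6. E to D spans 2 letter names, so the interval is some kind of second.
D#6 to E6 is 1 semitone, which makes it a minor second; the second version is lower, so the direction is down.
Checking another pair — E5 → D#5 — gives the same interval.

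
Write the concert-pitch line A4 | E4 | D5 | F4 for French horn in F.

The French horn in F sounds a perfect fifth below written, so the written part must be a perfect fifth above concert — transpose each note up.
A4 gives E5
E4 gives B4
D5 gives A5
F4 gives C5

E5 B4 A5 C5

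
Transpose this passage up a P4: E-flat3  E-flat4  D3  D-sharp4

Eb3 gives Ab3
Eb4 gives Ab4
D3 gives G3
D#4 gives G#4

Ab3 Ab4 G3 G#4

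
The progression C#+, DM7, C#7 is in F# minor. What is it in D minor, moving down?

F# minor down to D minor is a major third; each chord root moves by that interval while the quality stays the same.
C#+: root C# down a major third → A, giving A+.
DM7: root D down a major third → Bb, giving BbM7.
C#7: root C# down a major third → A, giving A7.

A+ BbM7 A7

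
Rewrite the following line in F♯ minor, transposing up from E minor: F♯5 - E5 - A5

G#5 F#5 B5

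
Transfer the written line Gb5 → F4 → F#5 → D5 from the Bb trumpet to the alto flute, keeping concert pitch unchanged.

First find concert pitch: the Bb trumpet sounds a major second below written, so Gb5 F4 F#5 D5 sounds Fb5 Eb4 E5 C5.
Then write for alto flute: it sounds a perfect fourth below written, so the part must be a perfect fourth above concert.
Fb5 → Bbb5
Eb4 → Ab4
E5 → A5
C5 → F5

Bbb5 Ab4 A5 F5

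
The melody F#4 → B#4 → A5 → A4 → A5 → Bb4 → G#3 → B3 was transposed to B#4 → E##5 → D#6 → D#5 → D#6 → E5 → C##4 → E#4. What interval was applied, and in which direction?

From F#4 to B#4 is 4 letter names — a fourth of some quality.
F#4 to B#4 is 6 semitones, which makes it an augmented fourth; the second version is higher, so the direction is up.
Checking another pair — B3 → E#4 — gives the same interval.

up an augmented fourth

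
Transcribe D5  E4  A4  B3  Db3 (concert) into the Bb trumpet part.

E5 F#4 B4 C#4 Eb3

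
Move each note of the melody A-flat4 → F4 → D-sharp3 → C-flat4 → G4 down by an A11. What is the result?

Ebb3 Cb3 A1 Gbb2 Db3

Ab4 gives Ebb3
F4 gives Cb3
D#3 gives A1
Cb4 gives Gbb2
G4 gives Db3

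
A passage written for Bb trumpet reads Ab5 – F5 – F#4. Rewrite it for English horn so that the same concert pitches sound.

Db6 Bb5 B4

First find concert pitch: the Bb trumpet sounds a major second below written, so Ab5 F5 F#4 sounds Gb5 Eb5 E4.
Then write for English horn: it sounds a perfect fifth below written, so the part must be a perfect fifth above concert.
Gb5 → Db6
Eb5 → Bb5
E4 → B4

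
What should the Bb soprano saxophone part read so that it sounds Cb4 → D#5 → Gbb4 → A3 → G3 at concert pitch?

Written C4 sounds as Bb3 on the Bb soprano saxophone, so concert pitches are written a major second up.
Cb4 gives Db4
D#5 gives E#5
Gbb4 gives Abb4
A3 gives B3
G3 gives A3

Db4 E#5 Abb4 B3 A3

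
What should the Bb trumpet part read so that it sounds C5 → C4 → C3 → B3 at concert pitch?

Written C4 sounds as Bb3 on the Bb trumpet, so concert pitches are written a major second up.
C5 becomes D5
C4 becomes D4
C3 becomes D3
B3 becomes C#4

D5 D4 D3 C#4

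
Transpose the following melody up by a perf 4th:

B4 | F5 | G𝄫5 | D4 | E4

E5 Bb5 Cbb6 G4 A4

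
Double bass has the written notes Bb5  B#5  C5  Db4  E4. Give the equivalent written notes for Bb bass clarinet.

C6 C##6 D5 Eb4 F#4

First find concert pitch: the double bass sounds a perfect octave below written, so Bb5 B#5 C5 Db4 E4 sounds Bb4 B#4 C4 Db3 E3.
Then write for Bb bass clarinet: it sounds a major ninth below written, so the part must be a major ninth above concert.
Bb4 → C6
B#4 → C##6
C4 → D5
Db3 → Eb4
E3 → F#4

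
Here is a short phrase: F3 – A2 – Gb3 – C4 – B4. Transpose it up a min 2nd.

Gb3 Bb2 Abb3 Db4 C5

F3 becomes Gb3
A2 becomes Bb2
Gb3 becomes Abb3
C4 becomes Db4
B4 becomes C5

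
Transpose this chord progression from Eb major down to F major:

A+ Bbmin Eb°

B+ Cmin F°

Eb major down to F major is a minor seventh; each chord root moves by that interval while the quality stays the same.
A+: root A down a minor seventh → B, giving B+.
Bbmin: root Bb down a minor seventh → C, giving Cmin.
Eb°: root Eb down a minor seventh → F, giving F°.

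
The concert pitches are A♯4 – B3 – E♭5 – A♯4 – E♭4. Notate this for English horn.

Written C4 sounds as F3 on the English horn, so concert pitches are written a perfect fifth up.
A#4 -> E#5
B3 -> F#4
Eb5 -> Bb5
A#4 -> E#5
Eb4 -> Bb4

E#5 F#4 Bb5 E#5 Bb4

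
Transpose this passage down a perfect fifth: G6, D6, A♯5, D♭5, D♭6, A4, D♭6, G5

A perfect fifth down from G6 gives C6.
D6 down a perfect fifth is G5.
A#5 down a perfect fifth is D#5.
A perfect fifth down from Db5 gives Gb4.
Db6 down a perfect fifth is Gb5.
A4 down a perfect fifth is D4.
A perfect fifth down from Db6 gives Gb5.
G5: a fifth down reaches C, and 7 semitones makes it C5.

C6 G5 D#5 Gb4 Gb5 D4 Gb5 C5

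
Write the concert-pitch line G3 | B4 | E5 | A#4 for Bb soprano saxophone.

A3 C#5 F#5 B#4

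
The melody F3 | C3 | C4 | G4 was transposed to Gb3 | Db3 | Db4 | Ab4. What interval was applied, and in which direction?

up a minor second

From F3 to Gb3 is 2 letter names — a second of some quality.
F3 to Gb3 is 1 semitone, which makes it a minor second; the second version is higher, so the direction is up.
Checking another pair — G4 → Ab4 — gives the same interval.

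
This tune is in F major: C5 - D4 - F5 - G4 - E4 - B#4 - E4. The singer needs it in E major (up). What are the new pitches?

B5 C#5 E6 F#5 D#5 A##5 D#5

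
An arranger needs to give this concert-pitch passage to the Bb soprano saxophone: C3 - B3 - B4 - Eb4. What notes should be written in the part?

D3 C#4 C#5 F4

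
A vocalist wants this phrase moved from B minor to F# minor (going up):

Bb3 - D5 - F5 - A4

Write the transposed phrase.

From B up to F# is a perfect fifth; apply that to each pitch.
Bb3 becomes F4
D5 becomes A5
F5 becomes C6
A4 becomes E5

F4 A5 C6 E5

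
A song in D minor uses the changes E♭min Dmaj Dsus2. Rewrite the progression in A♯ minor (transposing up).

Bmin A#maj A#sus2

D minor up to A♯ minor is an augmented fifth; each chord root moves by that interval while the quality stays the same.
E♭min: root E♭ up an augmented fifth → B, giving Bmin.
Dmaj: root D up an augmented fifth → A#, giving A#maj.
Dsus2: root D up an augmented fifth → A#, giving A#sus2.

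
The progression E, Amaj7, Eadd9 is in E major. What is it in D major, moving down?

E major down to D major is a major second; each chord root moves by that interval while the quality stays the same.
E: root E down a major second → D, giving D.
Amaj7: root A down a major second → G, giving Gmaj7.
Eadd9: root E down a major second → D, giving Dadd9.

D Gmaj7 Dadd9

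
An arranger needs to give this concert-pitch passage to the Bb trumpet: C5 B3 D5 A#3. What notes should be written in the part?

D5 C#4 E5 B#3

Written C4 sounds as Bb3 on the Bb trumpet, so concert pitches are written a major second up.
C5 to D5
B3 to C#4
D5 to E5
A#3 to B#3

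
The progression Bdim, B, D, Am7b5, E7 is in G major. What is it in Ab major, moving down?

Cdim C Eb Bbm7b5 F7

G major down to Ab major is a major seventh; each chord root moves by that interval while the quality stays the same.
Bdim: root B down a major seventh → C, giving Cdim.
B: root B down a major seventh → C, giving C.
D: root D down a major seventh → Eb, giving Eb.
Am7b5: root A down a major seventh → Bb, giving Bbm7b5.
E7: root E down a major seventh → F, giving F7.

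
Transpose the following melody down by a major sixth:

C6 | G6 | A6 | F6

A major sixth down from C6 gives Eb5.
G6 down a major sixth is Bb5.
A6 down a major sixth is C6.
F6 down a major sixth is Ab5.

Eb5 Bb5 C6 Ab5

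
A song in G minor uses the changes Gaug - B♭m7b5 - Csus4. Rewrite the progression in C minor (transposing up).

G minor up to C minor is a perfect fourth; each chord root moves by that interval while the quality stays the same.
Gaug: root G up a perfect fourth → C, giving Caug.
B♭m7b5: root B♭ up a perfect fourth → Eb, giving Ebm7b5.
Csus4: root C up a perfect fourth → F, giving Fsus4.

Caug Ebm7b5 Fsus4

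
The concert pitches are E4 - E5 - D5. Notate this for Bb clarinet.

Written C4 sounds as Bb3 on the Bb clarinet, so concert pitches are written a major second up.
E4 becomes F#4
E5 becomes F#5
D5 becomes E5

F#4 F#5 E5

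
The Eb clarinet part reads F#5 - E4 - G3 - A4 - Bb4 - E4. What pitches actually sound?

The Eb clarinet sounds a minor third above written, so transpose each written note up a minor third.
F#5 to A5
E4 to G4
G3 to Bb3
A4 to C5
Bb4 to Db5
E4 to G4

A5 G4 Bb3 C5 Db5 G4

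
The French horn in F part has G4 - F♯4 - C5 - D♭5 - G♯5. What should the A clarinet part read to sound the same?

First find concert pitch: the French horn in F sounds a perfect fifth below written, so G4 F♯4 C5 D♭5 G♯5 sounds C4 B3 F4 Gb4 C#5.
Then write for A clarinet: it sounds a minor third below written, so the part must be a minor third above concert.
C4 → Eb4
B3 → D4
F4 → Ab4
Gb4 → Bbb4
C#5 → E5

Eb4 D4 Ab4 Bbb4 E5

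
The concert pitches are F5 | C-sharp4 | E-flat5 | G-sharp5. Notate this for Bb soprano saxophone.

G5 D#4 F5 A#5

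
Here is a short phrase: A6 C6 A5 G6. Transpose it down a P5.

A perfect fifth down from A6 gives D6.
A perfect fifth down from C6 gives F5.
A perfect fifth down from A5 gives D5.
G6 down a perfect fifth is C6.

D6 F5 D5 C6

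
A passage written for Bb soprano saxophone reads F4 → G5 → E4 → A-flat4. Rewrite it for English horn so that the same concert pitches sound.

First find concert pitch: the Bb soprano saxophone sounds a major second below written, so F4 G5 E4 A-flat4 sounds Eb4 F5 D4 Gb4.
Then write for English horn: it sounds a perfect fifth below written, so the part must be a perfect fifth above concert.
Eb4 → Bb4
F5 → C6
D4 → A4
Gb4 → Db5

Bb4 C6 A4 Db5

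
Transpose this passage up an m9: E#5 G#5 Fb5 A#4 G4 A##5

F#6 A6 Gbb6 B5 Ab5 B#6

E#5: a ninth up reaches F, and 13 semitones makes it F#6.
G#5: a ninth up reaches A, and 13 semitones makes it A6.
A minor ninth up from Fb5 gives Gbb6.
A minor ninth up from A#4 gives B5.
G4 up a minor ninth is Ab5.
A##5: a ninth up reaches B, and 13 semitones makes it B#6.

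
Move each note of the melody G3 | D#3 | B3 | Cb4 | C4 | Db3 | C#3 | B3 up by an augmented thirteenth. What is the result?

E#5 B##4 G##5 A5 A#5 B4 A##4 G##5

G3 -> E#5
D#3 -> B##4
B3 -> G##5
Cb4 -> A5
C4 -> A#5
Db3 -> B4
C#3 -> A##4
B3 -> G##5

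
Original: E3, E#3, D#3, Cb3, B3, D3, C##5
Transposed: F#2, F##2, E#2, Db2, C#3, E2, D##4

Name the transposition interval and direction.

Take the first pair: E3 → F#2. E to F spans 7 letter names, so the interval is some kind of seventh.
F#2 to E3 is 10 semitones, which makes it a minor seventh; the second version is lower, so the direction is down.
Checking another pair — C##5 → D##4 — gives the same interval.

down a minor seventh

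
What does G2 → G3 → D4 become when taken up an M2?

A2 A3 E4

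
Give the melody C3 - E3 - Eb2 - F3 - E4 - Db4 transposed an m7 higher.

Bb3 D4 Db3 Eb4 D5 Cb5

C3: a seventh up reaches B, and 10 semitones makes it Bb3.
E3 up a minor seventh is D4.
Eb2 up a minor seventh is Db3.
F3 up a minor seventh is Eb4.
A minor seventh up from E4 gives D5.
Db4: a seventh up reaches C, and 10 semitones makes it Cb5.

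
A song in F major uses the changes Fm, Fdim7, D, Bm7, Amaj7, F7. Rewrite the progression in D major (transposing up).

Dm Ddim7 B G#m7 F#maj7 D7

F major up to D major is a major sixth; each chord root moves by that interval while the quality stays the same.
Fm: root F up a major sixth → D, giving Dm.
Fdim7: root F up a major sixth → D, giving Ddim7.
D: root D up a major sixth → B, giving B.
Bm7: root B up a major sixth → G#, giving G#m7.
Amaj7: root A up a major sixth → F#, giving F#maj7.
F7: root F up a major sixth → D, giving D7.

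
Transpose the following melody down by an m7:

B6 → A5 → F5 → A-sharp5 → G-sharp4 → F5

B6: a seventh down reaches C, and 10 semitones makes it C#6.
A5: a seventh down reaches B, and 10 semitones makes it B4.
A minor seventh down from F5 gives G4.
A#5: a seventh down reaches B, and 10 semitones makes it B#4.
A minor seventh down from G#4 gives A#3.
F5: a seventh down reaches G, and 10 semitones makes it G4.

C#6 B4 G4 B#4 A#3 G4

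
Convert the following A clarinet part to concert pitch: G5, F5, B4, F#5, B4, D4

E5 D5 G#4 D#5 G#4 B3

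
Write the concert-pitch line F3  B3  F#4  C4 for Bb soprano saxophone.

The Bb soprano saxophone sounds a major second below written, so the written part must be a major second above concert — transpose each note up.
F3 → G3
B3 → C#4
F#4 → G#4
C4 → D4

G3 C#4 G#4 D4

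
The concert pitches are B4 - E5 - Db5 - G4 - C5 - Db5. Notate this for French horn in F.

F#5 B5 Ab5 D5 G5 Ab5

The French horn in F sounds a perfect fifth below written, so the written part must be a perfect fifth above concert — transpose each note up.
B4 → F#5
E5 → B5
Db5 → Ab5
G4 → D5
C5 → G5
Db5 → Ab5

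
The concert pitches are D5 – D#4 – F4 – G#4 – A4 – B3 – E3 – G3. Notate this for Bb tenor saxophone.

E6 E#5 G5 A#5 B5 C#5 F#4 A4

The Bb tenor saxophone sounds a major ninth below written, so the written part must be a major ninth above concert — transpose each note up.
D5 gives E6
D#4 gives E#5
F4 gives G5
G#4 gives A#5
A4 gives B5
B3 gives C#5
E3 gives F#4
G3 gives A4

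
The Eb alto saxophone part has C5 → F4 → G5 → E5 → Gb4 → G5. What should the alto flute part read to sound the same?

First find concert pitch: the Eb alto saxophone sounds a major sixth below written, so C5 F4 G5 E5 Gb4 G5 sounds Eb4 Ab3 Bb4 G4 Bbb3 Bb4.
Then write for alto flute: it sounds a perfect fourth below written, so the part must be a perfect fourth above concert.
Eb4 → Ab4
Ab3 → Db4
Bb4 → Eb5
G4 → C5
Bbb3 → Ebb4
Bb4 → Eb5

Ab4 Db4 Eb5 C5 Ebb4 Eb5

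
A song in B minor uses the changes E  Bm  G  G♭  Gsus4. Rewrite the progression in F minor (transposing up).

Bb Fm Db Dbb Dbsus4

B minor up to F minor is a diminished fifth; each chord root moves by that interval while the quality stays the same.
E: root E up a diminished fifth → Bb, giving Bb.
Bm: root B up a diminished fifth → F, giving Fm.
G: root G up a diminished fifth → Db, giving Db.
G♭: root G♭ up a diminished fifth → Dbb, giving Dbb.
Gsus4: root G up a diminished fifth → Db, giving Dbsus4.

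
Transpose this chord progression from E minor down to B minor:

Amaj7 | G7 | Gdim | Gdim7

Emaj7 D7 Ddim Ddim7

E minor down to B minor is a perfect fourth; each chord root moves by that interval while the quality stays the same.
Amaj7: root A down a perfect fourth → E, giving Emaj7.
G7: root G down a perfect fourth → D, giving D7.
Gdim: root G down a perfect fourth → D, giving Ddim.
Gdim7: root G down a perfect fourth → D, giving Ddim7.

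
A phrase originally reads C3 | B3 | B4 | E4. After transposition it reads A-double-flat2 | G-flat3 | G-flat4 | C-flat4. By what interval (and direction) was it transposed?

down an augmented third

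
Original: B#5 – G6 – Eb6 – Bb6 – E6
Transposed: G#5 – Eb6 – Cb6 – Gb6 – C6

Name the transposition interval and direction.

down a major third

Take the first pair: B#5 → G#5. B to G spans 3 letter names, so the interval is some kind of third.
G#5 to B#5 is 4 semitones, which makes it a major third; the second version is lower, so the direction is down.
Checking another pair — E6 → C6 — gives the same interval.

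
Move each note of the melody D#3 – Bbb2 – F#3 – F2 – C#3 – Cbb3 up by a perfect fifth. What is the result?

D#3 up a perfect fifth is A#3.
Bbb2: a fifth up reaches F, and 7 semitones makes it Fb3.
F#3: a fifth up reaches C, and 7 semitones makes it C#4.
F2: a fifth up reaches C, and 7 semitones makes it C3.
C#3: a fifth up reaches G, and 7 semitones makes it G#3.
A perfect fifth up from Cbb3 gives Gbb3.

A#3 Fb3 C#4 C3 G#3 Gbb3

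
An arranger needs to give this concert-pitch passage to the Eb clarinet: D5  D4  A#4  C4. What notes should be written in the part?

B4 B3 F##4 A3

Written C4 sounds as Eb4 on the Eb clarinet, so concert pitches are written a minor third down.
D5 becomes B4
D4 becomes B3
A#4 becomes F##4
C4 becomes A3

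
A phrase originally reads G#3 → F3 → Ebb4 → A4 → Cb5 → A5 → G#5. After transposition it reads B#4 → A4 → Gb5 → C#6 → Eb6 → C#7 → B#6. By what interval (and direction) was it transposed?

up a major tenth

From G#3 to B#4 is 10 letter names — a tenth of some quality.
G#3 to B#4 is 16 semitones, which makes it a major tenth; the second version is higher, so the direction is up.
Checking another pair — G#5 → B#6 — gives the same interval.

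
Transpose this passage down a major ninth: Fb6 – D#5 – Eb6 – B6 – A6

Ebb5 C#4 Db5 A5 G5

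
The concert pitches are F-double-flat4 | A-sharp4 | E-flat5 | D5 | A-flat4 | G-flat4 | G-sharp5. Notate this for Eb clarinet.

Written C4 sounds as Eb4 on the Eb clarinet, so concert pitches are written a minor third down.
Fbb4 to Dbb4
A#4 to F##4
Eb5 to C5
D5 to B4
Ab4 to F4
Gb4 to Eb4
G#5 to E#5

Dbb4 F##4 C5 B4 F4 Eb4 E#5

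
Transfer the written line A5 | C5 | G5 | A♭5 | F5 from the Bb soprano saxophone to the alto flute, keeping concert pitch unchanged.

C6 Eb5 Bb5 Cb6 Ab5

First find concert pitch: the Bb soprano saxophone sounds a major second below written, so A5 C5 G5 A♭5 F5 sounds G5 Bb4 F5 Gb5 Eb5.
Then write for alto flute: it sounds a perfect fourth below written, so the part must be a perfect fourth above concert.
G5 → C6
Bb4 → Eb5
F5 → Bb5
Gb5 → Cb6
Eb5 → Ab5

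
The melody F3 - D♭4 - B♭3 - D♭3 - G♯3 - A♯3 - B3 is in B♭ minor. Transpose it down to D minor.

B♭ minor to D minor down is a minor sixth, so every note moves down by that interval.
F3 to A2
Db4 to F3
Bb3 to D3
Db3 to F2
G#3 to B#2
A#3 to C##3
B3 to D#3

A2 F3 D3 F2 B#2 C##3 D#3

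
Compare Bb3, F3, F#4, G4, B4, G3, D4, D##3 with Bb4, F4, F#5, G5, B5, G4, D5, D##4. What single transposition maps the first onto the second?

up a perfect octave

Take the first pair: Bb3 → Bb4. B to B spans 8 letter names, so the interval is some kind of octave.
Bb3 to Bb4 is 12 semitones, which makes it a perfect octave; the second version is higher, so the direction is up.
Checking another pair — D##3 → D##4 — gives the same interval.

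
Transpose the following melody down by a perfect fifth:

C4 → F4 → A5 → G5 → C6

F3 Bb3 D5 C5 F5

C4 becomes F3
F4 becomes Bb3
A5 becomes D5
G5 becomes C5
C6 becomes F5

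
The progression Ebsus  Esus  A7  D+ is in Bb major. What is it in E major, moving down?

Bb major down to E major is a diminished fifth; each chord root moves by that interval while the quality stays the same.
Ebsus: root Eb down a diminished fifth → A, giving Asus.
Esus: root E down a diminished fifth → A#, giving A#sus.
A7: root A down a diminished fifth → D#, giving D#7.
D+: root D down a diminished fifth → G#, giving G#+.

Asus A#sus D#7 G#+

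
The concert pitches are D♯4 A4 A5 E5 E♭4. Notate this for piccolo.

D#3 A3 A4 E4 Eb3

The piccolo sounds a perfect octave above written, so the written part must be a perfect octave below concert — transpose each note down.
D#4 to D#3
A4 to A3
A5 to A4
E5 to E4
Eb4 to Eb3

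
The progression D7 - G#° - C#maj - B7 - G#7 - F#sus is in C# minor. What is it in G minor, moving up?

C# minor up to G minor is a diminished fifth; each chord root moves by that interval while the quality stays the same.
D7: root D up a diminished fifth → Ab, giving Ab7.
G#°: root G# up a diminished fifth → D, giving D°.
C#maj: root C# up a diminished fifth → G, giving Gmaj.
B7: root B up a diminished fifth → F, giving F7.
G#7: root G# up a diminished fifth → D, giving D7.
F#sus: root F# up a diminished fifth → C, giving Csus.

Ab7 D° Gmaj F7 D7 Csus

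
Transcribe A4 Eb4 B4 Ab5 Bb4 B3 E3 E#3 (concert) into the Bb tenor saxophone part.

B5 F5 C#6 Bb6 C6 C#5 F#4 F##4

Written C4 sounds as Bb2 on the Bb tenor saxophone, so concert pitches are written a major ninth up.
A4 becomes B5
Eb4 becomes F5
B4 becomes C#6
Ab5 becomes Bb6
Bb4 becomes C6
B3 becomes C#5
E3 becomes F#4
E#3 becomes F##4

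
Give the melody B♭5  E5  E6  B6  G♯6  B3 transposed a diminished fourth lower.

F#5 B#4 B#5 F##6 D##6 F##3

Bb5: a fourth down reaches F, and 4 semitones makes it F#5.
E5 down a diminished fourth is B#4.
E6: a fourth down reaches B, and 4 semitones makes it B#5.
B6 down a diminished fourth is F##6.
G#6 down a diminished fourth is D##6.
B3: a fourth down reaches F, and 4 semitones makes it F##3.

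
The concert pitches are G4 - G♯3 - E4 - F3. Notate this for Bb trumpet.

Written C4 sounds as Bb3 on the Bb trumpet, so concert pitches are written a major second up.
G4 → A4
G#3 → A#3
E4 → F#4
F3 → G3

A4 A#3 F#4 G3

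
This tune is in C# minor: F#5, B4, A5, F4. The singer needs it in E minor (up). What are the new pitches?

A5 D5 C6 Ab4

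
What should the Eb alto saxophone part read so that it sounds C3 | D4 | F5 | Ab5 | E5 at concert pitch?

A3 B4 D6 F6 C#6

Written C4 sounds as Eb3 on the Eb alto saxophone, so concert pitches are written a major sixth up.
C3 → A3
D4 → B4
F5 → D6
Ab5 → F6
E5 → C#6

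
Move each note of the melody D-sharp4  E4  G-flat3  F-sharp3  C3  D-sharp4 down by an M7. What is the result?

D#4 to E3
E4 to F3
Gb3 to Abb2
F#3 to G2
C3 to Db2
D#4 to E3

E3 F3 Abb2 G2 Db2 E3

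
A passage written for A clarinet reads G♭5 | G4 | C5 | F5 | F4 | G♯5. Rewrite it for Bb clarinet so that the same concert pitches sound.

First find concert pitch: the A clarinet sounds a minor third below written, so G♭5 G4 C5 F5 F4 G♯5 sounds Eb5 E4 A4 D5 D4 E#5.
Then write for Bb clarinet: it sounds a major second below written, so the part must be a major second above concert.
Eb5 → F5
E4 → F#4
A4 → B4
D5 → E5
D4 → E4
E#5 → F##5

F5 F#4 B4 E5 E4 F##5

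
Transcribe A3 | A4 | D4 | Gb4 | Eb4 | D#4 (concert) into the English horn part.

E4 E5 A4 Db5 Bb4 A#4

Written C4 sounds as F3 on the English horn, so concert pitches are written a perfect fifth up.
A3 → E4
A4 → E5
D4 → A4
Gb4 → Db5
Eb4 → Bb4
D#4 → A#4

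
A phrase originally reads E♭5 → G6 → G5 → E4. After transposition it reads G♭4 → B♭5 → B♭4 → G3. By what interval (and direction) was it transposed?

down a major sixth

Take the first pair: Eb5 → Gb4. E to G spans 6 letter names, so the interval is some kind of sixth.
Gb4 to Eb5 is 9 semitones, which makes it a major sixth; the second version is lower, so the direction is down.
Checking another pair — E4 → G3 — gives the same interval.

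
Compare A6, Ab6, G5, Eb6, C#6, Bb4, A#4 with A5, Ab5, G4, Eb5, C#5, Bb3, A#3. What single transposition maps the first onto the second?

From A6 to A5 is 8 letter names — an octave of some quality.
A5 to A6 is 12 semitones, which makes it a perfect octave; the second version is lower, so the direction is down.
Checking another pair — A#4 → A#3 — gives the same interval.

down a perfect octave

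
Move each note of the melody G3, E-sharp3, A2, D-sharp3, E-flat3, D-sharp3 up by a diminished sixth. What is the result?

A diminished sixth up from G3 gives Ebb4.
A diminished sixth up from E#3 gives C4.
A2 up a diminished sixth is Fb3.
D#3 up a diminished sixth is Bb3.
Eb3 up a diminished sixth is Cbb4.
D#3 up a diminished sixth is Bb3.

Ebb4 C4 Fb3 Bb3 Cbb4 Bb3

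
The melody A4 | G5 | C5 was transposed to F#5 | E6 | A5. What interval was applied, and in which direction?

Take the first pair: A4 → F#5. A to F spans 6 letter names, so the interval is some kind of sixth.
A4 to F#5 is 9 semitones, which makes it a major sixth; the second version is higher, so the direction is up.
Checking another pair — C5 → A5 — gives the same interval.

up a major sixth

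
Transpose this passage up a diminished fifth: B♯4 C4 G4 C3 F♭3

A diminished fifth up from B#4 gives F#5.
C4: a fifth up reaches G, and 6 semitones makes it Gb4.
A diminished fifth up from G4 gives Db5.
C3 up a diminished fifth is Gb3.
Fb3 up a diminished fifth is Cbb4.

F#5 Gb4 Db5 Gb3 Cbb4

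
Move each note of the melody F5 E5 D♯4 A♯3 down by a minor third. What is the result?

D5 C#5 B#3 F##3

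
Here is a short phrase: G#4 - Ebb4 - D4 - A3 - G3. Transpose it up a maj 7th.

F##5 Db5 C#5 G#4 F#4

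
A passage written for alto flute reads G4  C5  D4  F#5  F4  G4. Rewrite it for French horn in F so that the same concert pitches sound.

First find concert pitch: the alto flute sounds a perfect fourth below written, so G4 C5 D4 F#5 F4 G4 sounds D4 G4 A3 C#5 C4 D4.
Then write for French horn in F: it sounds a perfect fifth below written, so the part must be a perfect fifth above concert.
D4 → A4
G4 → D5
A3 → E4
C#5 → G#5
C4 → G4
D4 → A4

A4 D5 E4 G#5 G4 A4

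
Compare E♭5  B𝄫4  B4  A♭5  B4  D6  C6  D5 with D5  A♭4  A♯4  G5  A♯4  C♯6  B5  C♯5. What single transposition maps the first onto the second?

down a minor second

Take the first pair: Eb5 → D5. E to D spans 2 letter names, so the interval is some kind of second.
D5 to Eb5 is 1 semitone, which makes it a minor second; the second version is lower, so the direction is down.
Checking another pair — D5 → C#5 — gives the same interval.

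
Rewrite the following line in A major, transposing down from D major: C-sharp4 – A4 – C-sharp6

G#3 E4 G#5

From D down to A is a perfect fourth; apply that to each pitch.
C#4 to G#3
A4 to E4
C#6 to G#5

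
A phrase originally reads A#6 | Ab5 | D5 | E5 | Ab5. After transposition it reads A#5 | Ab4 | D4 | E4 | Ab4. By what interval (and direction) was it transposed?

From A#6 to A#5 is 8 letter names — an octave of some quality.
A#5 to A#6 is 12 semitones, which makes it a perfect octave; the second version is lower, so the direction is down.
Checking another pair — Ab5 → Ab4 — gives the same interval.

down a perfect octave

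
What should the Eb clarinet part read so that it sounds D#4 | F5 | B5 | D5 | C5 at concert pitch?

The Eb clarinet sounds a minor third above written, so the written part must be a minor third below concert — transpose each note down.
D#4 becomes B#3
F5 becomes D5
B5 becomes G#5
D5 becomes B4
C5 becomes A4

B#3 D5 G#5 B4 A4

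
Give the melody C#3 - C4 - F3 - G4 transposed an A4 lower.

G2 Gb3 Cb3 Db4

C#3 down an augmented fourth is G2.
C4: a fourth down reaches G, and 6 semitones makes it Gb3.
An augmented fourth down from F3 gives Cb3.
G4 down an augmented fourth is Db4.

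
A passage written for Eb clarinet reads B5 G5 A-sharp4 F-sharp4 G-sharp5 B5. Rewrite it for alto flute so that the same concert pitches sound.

First find concert pitch: the Eb clarinet sounds a minor third above written, so B5 G5 A-sharp4 F-sharp4 G-sharp5 B5 sounds D6 Bb5 C#5 A4 B5 D6.
Then write for alto flute: it sounds a perfect fourth below written, so the part must be a perfect fourth above concert.
D6 → G6
Bb5 → Eb6
C#5 → F#5
A4 → D5
B5 → E6
D6 → G6

G6 Eb6 F#5 D5 E6 G6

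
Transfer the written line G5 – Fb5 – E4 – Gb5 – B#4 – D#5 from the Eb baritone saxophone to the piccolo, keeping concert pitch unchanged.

Bb2 Abb2 G1 Bbb2 D#2 F#2

First find concert pitch: the Eb baritone saxophone sounds a major thirteenth below written, so G5 Fb5 E4 Gb5 B#4 D#5 sounds Bb3 Abb3 G2 Bbb3 D#3 F#3.
Then write for piccolo: it sounds a perfect octave above written, so the part must be a perfect octave below concert.
Bb3 → Bb2
Abb3 → Abb2
G2 → G1
Bbb3 → Bbb2
D#3 → D#2
F#3 → F#2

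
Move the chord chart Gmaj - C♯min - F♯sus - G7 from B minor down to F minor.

Dbmaj Gmin Csus Db7

B minor down to F minor is an augmented fourth; each chord root moves by that interval while the quality stays the same.
Gmaj: root G down an augmented fourth → Db, giving Dbmaj.
C♯min: root C♯ down an augmented fourth → G, giving Gmin.
F♯sus: root F♯ down an augmented fourth → C, giving Csus.
G7: root G down an augmented fourth → Db, giving Db7.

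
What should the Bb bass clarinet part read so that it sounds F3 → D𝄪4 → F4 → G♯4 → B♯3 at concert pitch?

Written C4 sounds as Bb2 on the Bb bass clarinet, so concert pitches are written a major ninth up.
F3 becomes G4
D##4 becomes E##5
F4 becomes G5
G#4 becomes A#5
B#3 becomes C##5

G4 E##5 G5 A#5 C##5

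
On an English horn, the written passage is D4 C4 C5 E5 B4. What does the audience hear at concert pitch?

Written C4 on the English horn sounds as F3, a perfect fifth lower; apply that shift to every note.
D4 → G3
C4 → F3
C5 → F4
E5 → A4
B4 → E4

G3 F3 F4 A4 E4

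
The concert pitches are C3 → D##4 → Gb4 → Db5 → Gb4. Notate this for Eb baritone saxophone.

Written C4 sounds as Eb2 on the Eb baritone saxophone, so concert pitches are written a major thirteenth up.
C3 becomes A4
D##4 becomes B##5
Gb4 becomes Eb6
Db5 becomes Bb6
Gb4 becomes Eb6

A4 B##5 Eb6 Bb6 Eb6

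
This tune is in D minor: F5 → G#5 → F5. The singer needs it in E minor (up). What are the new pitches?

G5 A#5 G5

D minor to E minor up is a major second, so every note moves up by that interval.
F5 to G5
G#5 to A#5
F5 to G5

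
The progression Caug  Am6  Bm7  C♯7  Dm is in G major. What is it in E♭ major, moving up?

Abaug Fm6 Gm7 A7 Bbm

G major up to E♭ major is a minor sixth; each chord root moves by that interval while the quality stays the same.
Caug: root C up a minor sixth → Ab, giving Abaug.
Am6: root A up a minor sixth → F, giving Fm6.
Bm7: root B up a minor sixth → G, giving Gm7.
C♯7: root C♯ up a minor sixth → A, giving A7.
Dm: root D up a minor sixth → Bb, giving Bbm.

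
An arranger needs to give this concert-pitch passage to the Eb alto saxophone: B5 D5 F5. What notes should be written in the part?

Written C4 sounds as Eb3 on the Eb alto saxophone, so concert pitches are written a major sixth up.
B5 → G#6
D5 → B5
F5 → D6

G#6 B5 D6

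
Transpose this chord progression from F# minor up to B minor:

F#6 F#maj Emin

F# minor up to B minor is a perfect fourth; each chord root moves by that interval while the quality stays the same.
F#6: root F# up a perfect fourth → B, giving B6.
F#maj: root F# up a perfect fourth → B, giving Bmaj.
Emin: root E up a perfect fourth → A, giving Amin.

B6 Bmaj Amin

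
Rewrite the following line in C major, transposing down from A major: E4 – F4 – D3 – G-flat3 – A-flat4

From A down to C is a major sixth; apply that to each pitch.
E4 -> G3
F4 -> Ab3
D3 -> F2
Gb3 -> Bbb2
Ab4 -> Cb4

G3 Ab3 F2 Bbb2 Cb4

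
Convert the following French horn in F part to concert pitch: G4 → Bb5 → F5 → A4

The French horn in F sounds a perfect fifth below written, so transpose each written note down a perfect fifth.
G4 becomes C4
Bb5 becomes Eb5
F5 becomes Bb4
A4 becomes D4

C4 Eb5 Bb4 D4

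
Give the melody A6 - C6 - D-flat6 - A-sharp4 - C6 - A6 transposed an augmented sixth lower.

Cb6 Ebb5 Fbb5 C4 Ebb5 Cb6

A6 -> Cb6
C6 -> Ebb5
Db6 -> Fbb5
A#4 -> C4
C6 -> Ebb5
A6 -> Cb6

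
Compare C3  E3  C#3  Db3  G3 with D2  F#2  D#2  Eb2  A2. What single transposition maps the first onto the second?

down a minor seventh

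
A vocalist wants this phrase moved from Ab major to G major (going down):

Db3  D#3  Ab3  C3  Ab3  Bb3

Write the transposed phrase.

C3 C##3 G3 B2 G3 A3

From Ab down to G is a minor second; apply that to each pitch.
Db3 -> C3
D#3 -> C##3
Ab3 -> G3
C3 -> B2
Ab3 -> G3
Bb3 -> A3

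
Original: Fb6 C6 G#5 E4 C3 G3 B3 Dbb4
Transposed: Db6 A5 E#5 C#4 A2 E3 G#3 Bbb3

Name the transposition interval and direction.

From Fb6 to Db6 is 3 letter names — a third of some quality.
Db6 to Fb6 is 3 semitones, which makes it a minor third; the second version is lower, so the direction is down.
Checking another pair — Dbb4 → Bbb3 — gives the same interval.

down a minor third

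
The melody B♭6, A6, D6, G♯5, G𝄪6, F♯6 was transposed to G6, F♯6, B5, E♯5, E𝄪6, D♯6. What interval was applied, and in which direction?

down a minor third

From Bb6 to G6 is 3 letter names — a third of some quality.
G6 to Bb6 is 3 semitones, which makes it a minor third; the second version is lower, so the direction is down.
Checking another pair — F#6 → D#6 — gives the same interval.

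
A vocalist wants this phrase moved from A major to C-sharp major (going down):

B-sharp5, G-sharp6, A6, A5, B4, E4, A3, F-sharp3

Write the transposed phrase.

From A down to C-sharp is a minor sixth; apply that to each pitch.
B#5 -> D##5
G#6 -> B#5
A6 -> C#6
A5 -> C#5
B4 -> D#4
E4 -> G#3
A3 -> C#3
F#3 -> A#2

D##5 B#5 C#6 C#5 D#4 G#3 C#3 A#2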